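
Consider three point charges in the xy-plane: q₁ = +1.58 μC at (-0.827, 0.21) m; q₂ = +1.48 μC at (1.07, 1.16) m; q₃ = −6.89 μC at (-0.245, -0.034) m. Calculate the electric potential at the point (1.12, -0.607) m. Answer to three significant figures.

The total potential is the scalar sum of each charge's contribution, V = Σ kqᵢ/rᵢ.
Distances from the field point to each charge: r₁ = 2.11 m, r₂ = 1.77 m, r₃ = 1.48 m.
V = k[(1.58×10⁻⁶)/(2.11) + (1.48×10⁻⁶)/(1.77) + (-6.89×10⁻⁶)/(1.48)] = -2.76×10⁴ V.

-2.76×10⁴ V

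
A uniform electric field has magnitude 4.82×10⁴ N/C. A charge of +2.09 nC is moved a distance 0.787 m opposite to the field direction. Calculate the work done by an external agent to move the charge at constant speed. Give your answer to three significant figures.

7.93×10⁻⁵ J

The potential change for a displacement 0.787 m opposite to the field direction is ΔV = +Ed = 3.79×10⁴ V.
W_ext = qΔV = 7.93×10⁻⁵ J.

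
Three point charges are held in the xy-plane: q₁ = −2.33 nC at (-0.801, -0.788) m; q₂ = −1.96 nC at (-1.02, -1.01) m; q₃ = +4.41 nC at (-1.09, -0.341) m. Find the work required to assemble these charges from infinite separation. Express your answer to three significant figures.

The work to assemble the configuration equals its total potential energy, U = Σ kqᵢqⱼ/rᵢⱼ over all pairs.
Pair separations: r₁₂ = 0.312 m, r₁₃ = 0.532 m, r₂₃ = 0.673 m.
U = (1.32×10⁻⁷) + (-1.74×10⁻⁷) + (-1.16×10⁻⁷) = -1.57×10⁻⁷ J.

-1.57×10⁻⁷ J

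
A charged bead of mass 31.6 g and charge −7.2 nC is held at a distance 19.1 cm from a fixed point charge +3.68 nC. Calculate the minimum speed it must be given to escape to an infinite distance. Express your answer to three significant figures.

To just escape, total mechanical energy must reach zero at infinity: ½mv²_min + U = 0, so ½mv²_min = −U = |kQq|/r.
|U| = |kQq|/r = (8.99×10⁹ N·m²/C²)(3.68×10⁻⁹)(7.20×10⁻⁹)/(0.191) = 1.25×10⁻⁶ J.
v_min = √(2|U|/m) = √(2·1.25×10⁻⁶/0.0316) = 8.88×10⁻³ m/s.

8.88×10⁻³ m/s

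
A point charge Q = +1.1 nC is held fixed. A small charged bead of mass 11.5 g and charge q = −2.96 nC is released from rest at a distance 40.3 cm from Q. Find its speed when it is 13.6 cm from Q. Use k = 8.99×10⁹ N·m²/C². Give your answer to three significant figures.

4.98×10⁻³ m/s

Only the electrostatic force acts, so mechanical energy is conserved: ½mv² = U₁ − U₂ = kQq(1/r₁ − 1/r₂).
U₁ − U₂ = (8.99×10⁹ N·m²/C²)(1.10×10⁻⁹ C)(-2.96×10⁻⁹ C)(1/0.403 − 1/0.136) = 1.43×10⁻⁷ J.
v = √(2·1.43×10⁻⁷/0.0115) = 4.98×10⁻³ m/s.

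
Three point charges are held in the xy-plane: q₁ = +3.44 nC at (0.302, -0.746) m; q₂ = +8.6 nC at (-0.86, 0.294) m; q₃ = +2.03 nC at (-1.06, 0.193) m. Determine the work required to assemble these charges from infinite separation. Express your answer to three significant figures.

The assembly work is the sum of pairwise potential energies, U = Σ_{i<j} kqᵢqⱼ/rᵢⱼ.
Pair separations: r₁₂ = 1.56 m, r₁₃ = 1.65 m, r₂₃ = 0.224 m.
U = (1.71×10⁻⁷) + (3.79×10⁻⁸) + (7.00×10⁻⁷) = 9.09×10⁻⁷ J.

9.09×10⁻⁷ J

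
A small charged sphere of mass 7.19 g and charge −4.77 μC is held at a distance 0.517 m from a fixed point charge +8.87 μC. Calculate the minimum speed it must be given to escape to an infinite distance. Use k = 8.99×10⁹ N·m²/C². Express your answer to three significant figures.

14.3 m/s

To just escape, total mechanical energy must reach zero at infinity: ½mv²_min + U = 0, so ½mv²_min = −U = |kQq|/r.
|U| = |kQq|/r = (8.99×10⁹ N·m²/C²)(8.87×10⁻⁶)(4.77×10⁻⁶)/(0.517) = 0.736 J.
v_min = √(2|U|/m) = √(2·0.736/7.19×10⁻³) = 14.3 m/s.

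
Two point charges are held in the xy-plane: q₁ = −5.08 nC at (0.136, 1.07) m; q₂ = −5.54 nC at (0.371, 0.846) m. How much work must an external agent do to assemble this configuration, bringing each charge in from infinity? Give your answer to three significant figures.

The work to assemble the configuration equals its total potential energy, U = Σ kqᵢqⱼ/rᵢⱼ over all pairs.
Pair separations: r₁₂ = 0.325 m.
U = (7.79×10⁻⁷) = 7.79×10⁻⁷ J.

7.79×10⁻⁷ J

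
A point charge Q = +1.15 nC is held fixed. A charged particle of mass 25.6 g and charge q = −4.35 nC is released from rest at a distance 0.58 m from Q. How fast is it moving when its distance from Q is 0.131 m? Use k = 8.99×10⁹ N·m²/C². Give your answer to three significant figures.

Only the electrostatic force acts, so mechanical energy is conserved: ½mv² = U₁ − U₂ = kQq(1/r₁ − 1/r₂).
U₁ − U₂ = (8.99×10⁹ N·m²/C²)(1.15×10⁻⁹ C)(-4.35×10⁻⁹ C)(1/0.580 − 1/0.131) = 2.66×10⁻⁷ J.
v = √(2·2.66×10⁻⁷/0.0256) = 4.56×10⁻³ m/s.

4.56×10⁻³ m/s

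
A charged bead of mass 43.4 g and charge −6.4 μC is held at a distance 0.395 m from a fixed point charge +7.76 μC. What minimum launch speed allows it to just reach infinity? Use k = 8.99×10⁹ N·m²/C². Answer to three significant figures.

7.22 m/s

To just escape, total mechanical energy must reach zero at infinity: ½mv²_min + U = 0, so ½mv²_min = −U = |kQq|/r.
|U| = |kQq|/r = (8.99×10⁹ N·m²/C²)(7.76×10⁻⁶)(6.40×10⁻⁶)/(0.395) = 1.13 J.
v_min = √(2|U|/m) = √(2·1.13/0.0434) = 7.22 m/s.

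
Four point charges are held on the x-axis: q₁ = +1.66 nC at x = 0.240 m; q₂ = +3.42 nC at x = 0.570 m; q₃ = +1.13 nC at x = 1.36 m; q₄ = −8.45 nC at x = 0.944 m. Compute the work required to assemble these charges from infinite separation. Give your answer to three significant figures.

-8.66×10⁻⁷ J

The work to assemble the configuration equals its total potential energy, U = Σ kqᵢqⱼ/rᵢⱼ over all pairs.
Pair separations: r₁₂ = 0.330 m, r₁₃ = 1.12 m, r₁₄ = 0.704 m, r₂₃ = 0.790 m, r₂₄ = 0.374 m, r₃₄ = 0.416 m.
Summing all 6 pair terms gives U = -8.66×10⁻⁷ J.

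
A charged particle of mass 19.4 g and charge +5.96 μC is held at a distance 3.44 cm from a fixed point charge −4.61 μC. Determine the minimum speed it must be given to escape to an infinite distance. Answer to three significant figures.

To just escape, total mechanical energy must reach zero at infinity: ½mv²_min + U = 0, so ½mv²_min = −U = |kQq|/r.
|U| = |kQq|/r = (8.99×10⁹ N·m²/C²)(4.61×10⁻⁶)(5.96×10⁻⁶)/(0.0344) = 7.18 J.
v_min = √(2|U|/m) = √(2·7.18/0.0194) = 27.2 m/s.

27.2 m/s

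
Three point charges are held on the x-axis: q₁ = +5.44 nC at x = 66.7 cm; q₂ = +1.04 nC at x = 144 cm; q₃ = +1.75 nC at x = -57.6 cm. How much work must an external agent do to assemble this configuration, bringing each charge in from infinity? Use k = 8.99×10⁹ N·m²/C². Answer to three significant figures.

The work to assemble the configuration equals its total potential energy, U = Σ kqᵢqⱼ/rᵢⱼ over all pairs.
Pair separations: r₁₂ = 0.773 m, r₁₃ = 1.24 m, r₂₃ = 2.02 m.
U = (6.58×10⁻⁸) + (6.89×10⁻⁸) + (8.12×10⁻⁹) = 1.43×10⁻⁷ J.

1.43×10⁻⁷ J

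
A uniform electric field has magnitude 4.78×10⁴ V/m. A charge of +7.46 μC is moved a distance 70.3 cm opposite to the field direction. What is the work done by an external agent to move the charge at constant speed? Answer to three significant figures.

The potential change for a displacement 70.3 cm opposite to the field direction is ΔV = +Ed = 3.36×10⁴ V.
W_ext = qΔV = 0.251 J.

0.251 J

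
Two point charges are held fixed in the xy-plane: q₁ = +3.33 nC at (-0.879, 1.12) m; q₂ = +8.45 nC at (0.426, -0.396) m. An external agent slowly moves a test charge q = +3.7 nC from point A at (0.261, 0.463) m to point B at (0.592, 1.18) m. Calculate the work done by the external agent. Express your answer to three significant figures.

For quasistatic motion the external work equals the change in potential energy: W_ext = qΔV = q(V_B − V_A).
At A: distances to the source charges are 1.32 m, 0.875 m; V_A = Σ kqᵢ/rᵢ = 110 V.
At B: distances to the source charges are 1.47 m, 1.58 m; V_B = Σ kqᵢ/rᵢ = 68.3 V.
ΔV = V_B − V_A = -41.3 V.
W_ext = qΔV = (3.70×10⁻⁹ C)(-41.3 V) = -1.53×10⁻⁷ J.

-1.53×10⁻⁷ J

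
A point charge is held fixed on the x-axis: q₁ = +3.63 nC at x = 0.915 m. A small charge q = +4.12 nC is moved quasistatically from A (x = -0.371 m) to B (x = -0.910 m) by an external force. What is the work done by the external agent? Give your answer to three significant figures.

-3.09×10⁻⁸ J

For quasistatic motion the external work equals the change in potential energy: W_ext = qΔV = q(V_B − V_A).
At A: distance to the source charge is 1.29 m; V_A = kq₁/r = 25.4 V.
At B: distance to the source charge is 1.83 m; V_B = kq₁/r = 17.9 V.
ΔV = V_B − V_A = -7.49 V.
W_ext = qΔV = (4.12×10⁻⁹ C)(-7.49 V) = -3.09×10⁻⁸ J.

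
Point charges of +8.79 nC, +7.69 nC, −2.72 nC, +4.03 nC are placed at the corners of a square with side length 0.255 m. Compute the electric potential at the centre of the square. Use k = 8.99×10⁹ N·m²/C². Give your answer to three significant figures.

The total potential is the scalar sum of each charge's contribution, V = Σ kqᵢ/rᵢ.
The distance from each corner to the centre is a√2/2 = 0.180 m.
V = k[(8.79×10⁻⁹)/(0.180) + (7.69×10⁻⁹)/(0.180) + (-2.72×10⁻⁹)/(0.180) + (4.03×10⁻⁹)/(0.180)] = 887 V.

887 V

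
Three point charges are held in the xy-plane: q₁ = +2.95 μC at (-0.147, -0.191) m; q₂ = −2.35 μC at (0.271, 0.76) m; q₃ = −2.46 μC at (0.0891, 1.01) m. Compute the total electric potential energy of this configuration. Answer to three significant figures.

0.0548 J

The assembly work is the sum of pairwise potential energies, U = Σ_{i<j} kqᵢqⱼ/rᵢⱼ.
Pair separations: r₁₂ = 1.04 m, r₁₃ = 1.22 m, r₂₃ = 0.309 m.
U = (-0.0600) + (-0.0533) + (0.168) = 0.0548 J.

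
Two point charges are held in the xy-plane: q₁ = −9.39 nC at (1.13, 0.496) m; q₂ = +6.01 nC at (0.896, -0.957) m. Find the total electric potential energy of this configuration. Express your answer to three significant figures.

The assembly work is the sum of pairwise potential energies, U = Σ_{i<j} kqᵢqⱼ/rᵢⱼ.
Pair separations: r₁₂ = 1.47 m.
U = (-3.45×10⁻⁷) = -3.45×10⁻⁷ J.

-3.45×10⁻⁷ J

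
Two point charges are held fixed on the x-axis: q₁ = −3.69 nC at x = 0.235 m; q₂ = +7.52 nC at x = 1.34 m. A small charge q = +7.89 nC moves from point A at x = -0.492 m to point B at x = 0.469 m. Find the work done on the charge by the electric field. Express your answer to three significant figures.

4.37×10⁻⁷ J

The work done by the electric force is W_field = −ΔU = −q(V_B − V_A) = q(V_A − V_B).
At A: distances to the source charges are 0.727 m, 1.83 m; V_A = Σ kqᵢ/rᵢ = -8.73 V.
At B: distances to the source charges are 0.234 m, 0.871 m; V_B = Σ kqᵢ/rᵢ = -64.1 V.
ΔV = V_B − V_A = -55.4 V.
W_field = −qΔV = −(7.89×10⁻⁹ C)(-55.4 V) = 4.37×10⁻⁷ J.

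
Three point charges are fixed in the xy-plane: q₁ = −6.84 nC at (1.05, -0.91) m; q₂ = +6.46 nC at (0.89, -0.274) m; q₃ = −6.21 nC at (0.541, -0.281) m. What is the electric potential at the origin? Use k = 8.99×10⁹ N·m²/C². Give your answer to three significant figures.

-73.5 V

The total potential is the scalar sum of each charge's contribution, V = Σ kqᵢ/rᵢ.
Distances from the field point to each charge: r₁ = 1.39 m, r₂ = 0.931 m, r₃ = 0.610 m.
V = k[(-6.84×10⁻⁹)/(1.39) + (6.46×10⁻⁹)/(0.931) + (-6.21×10⁻⁹)/(0.610)] = -73.5 V.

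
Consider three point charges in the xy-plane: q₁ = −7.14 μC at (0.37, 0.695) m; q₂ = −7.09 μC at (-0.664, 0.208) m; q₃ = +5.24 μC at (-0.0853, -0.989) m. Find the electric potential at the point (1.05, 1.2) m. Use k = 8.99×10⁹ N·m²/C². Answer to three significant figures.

-8.89×10⁴ V

The total potential is the scalar sum of each charge's contribution, V = Σ kqᵢ/rᵢ.
Distances from the field point to each charge: r₁ = 0.847 m, r₂ = 1.98 m, r₃ = 2.47 m.
V = k[(-7.14×10⁻⁶)/(0.847) + (-7.09×10⁻⁶)/(1.98) + (5.24×10⁻⁶)/(2.47)] = -8.89×10⁴ V.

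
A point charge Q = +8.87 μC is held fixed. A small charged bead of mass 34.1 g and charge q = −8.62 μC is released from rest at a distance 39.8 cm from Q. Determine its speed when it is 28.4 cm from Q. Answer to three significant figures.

6.38 m/s

Only the electrostatic force acts, so mechanical energy is conserved: ½mv² = U₁ − U₂ = kQq(1/r₁ − 1/r₂).
U₁ − U₂ = (8.99×10⁹ N·m²/C²)(8.87×10⁻⁶ C)(-8.62×10⁻⁶ C)(1/0.398 − 1/0.284) = 0.693 J.
v = √(2·0.693/0.0341) = 6.38 m/s.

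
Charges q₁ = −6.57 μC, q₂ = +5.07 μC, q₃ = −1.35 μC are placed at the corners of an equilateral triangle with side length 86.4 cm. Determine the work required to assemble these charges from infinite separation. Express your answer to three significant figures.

-0.326 J

The work to assemble the configuration equals its total potential energy, U = Σ kqᵢqⱼ/rᵢⱼ over all pairs.
All three pair separations equal the side length, 0.864 m.
U = (-0.347) + (0.0923) + (-0.0712) = -0.326 J.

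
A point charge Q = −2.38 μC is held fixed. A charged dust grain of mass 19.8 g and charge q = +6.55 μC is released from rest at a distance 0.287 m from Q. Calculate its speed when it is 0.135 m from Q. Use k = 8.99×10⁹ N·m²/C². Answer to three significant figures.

7.45 m/s

Only the electrostatic force acts, so mechanical energy is conserved: ½mv² = U₁ − U₂ = kQq(1/r₁ − 1/r₂).
U₁ − U₂ = (8.99×10⁹ N·m²/C²)(-2.38×10⁻⁶ C)(6.55×10⁻⁶ C)(1/0.287 − 1/0.135) = 0.550 J.
v = √(2·0.550/0.0198) = 7.45 m/s.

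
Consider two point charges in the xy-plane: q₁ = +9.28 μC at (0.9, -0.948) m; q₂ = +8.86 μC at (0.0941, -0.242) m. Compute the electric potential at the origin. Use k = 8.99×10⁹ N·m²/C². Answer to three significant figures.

3.71×10⁵ V

The total potential is the scalar sum of each charge's contribution, V = Σ kqᵢ/rᵢ.
Distances from the field point to each charge: r₁ = 1.31 m, r₂ = 0.260 m.
V = k[(9.28×10⁻⁶)/(1.31) + (8.86×10⁻⁶)/(0.260)] = 3.71×10⁵ V.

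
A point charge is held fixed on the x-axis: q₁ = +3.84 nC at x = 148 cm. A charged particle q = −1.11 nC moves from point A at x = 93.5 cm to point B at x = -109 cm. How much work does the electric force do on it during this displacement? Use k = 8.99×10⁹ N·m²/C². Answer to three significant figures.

-5.54×10⁻⁸ J

The work done by the electric force is W_field = −ΔU = −q(V_B − V_A) = q(V_A − V_B).
At A: distance to the source charge is 0.545 m; V_A = kq₁/r = 63.3 V.
At B: distance to the source charge is 2.57 m; V_B = kq₁/r = 13.4 V.
ΔV = V_B − V_A = -49.9 V.
W_field = −qΔV = −(-1.11×10⁻⁹ C)(-49.9 V) = -5.54×10⁻⁸ J.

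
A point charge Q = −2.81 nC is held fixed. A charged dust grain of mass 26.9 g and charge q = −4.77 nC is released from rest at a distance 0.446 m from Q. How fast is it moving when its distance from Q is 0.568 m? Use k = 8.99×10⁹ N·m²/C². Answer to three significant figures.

2.08×10⁻³ m/s

Only the electrostatic force acts, so mechanical energy is conserved: ½mv² = U₁ − U₂ = kQq(1/r₁ − 1/r₂).
U₁ − U₂ = (8.99×10⁹ N·m²/C²)(-2.81×10⁻⁹ C)(-4.77×10⁻⁹ C)(1/0.446 − 1/0.568) = 5.80×10⁻⁸ J.
v = √(2·5.80×10⁻⁸/0.0269) = 2.08×10⁻³ m/s.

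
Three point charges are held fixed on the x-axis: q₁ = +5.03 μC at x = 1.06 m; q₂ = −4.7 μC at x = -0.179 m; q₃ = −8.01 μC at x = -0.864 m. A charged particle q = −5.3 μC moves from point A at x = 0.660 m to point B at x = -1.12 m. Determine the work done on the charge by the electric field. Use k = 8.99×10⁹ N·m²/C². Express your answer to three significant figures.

-1.70 J

The work done by the electric force is W_field = −ΔU = −q(V_B − V_A) = q(V_A − V_B).
At A: distances to the source charges are 0.400 m, 0.839 m, 1.52 m; V_A = Σ kqᵢ/rᵢ = 1.54×10⁴ V.
At B: distances to the source charges are 2.18 m, 0.941 m, 0.256 m; V_B = Σ kqᵢ/rᵢ = -3.05×10⁵ V.
ΔV = V_B − V_A = -3.21×10⁵ V.
W_field = −qΔV = −(-5.30×10⁻⁶ C)(-3.21×10⁵ V) = -1.70 J.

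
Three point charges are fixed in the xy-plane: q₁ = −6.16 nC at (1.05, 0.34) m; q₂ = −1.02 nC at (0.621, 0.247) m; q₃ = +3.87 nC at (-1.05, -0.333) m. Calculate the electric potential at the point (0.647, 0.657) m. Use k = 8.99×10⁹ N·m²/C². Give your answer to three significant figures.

Electric potential is a scalar, so the contributions from each charge add algebraically: V = Σ kqᵢ/rᵢ.
Distances from the field point to each charge: r₁ = 0.513 m, r₂ = 0.411 m, r₃ = 1.96 m.
V = k[(-6.16×10⁻⁹)/(0.513) + (-1.02×10⁻⁹)/(0.411) + (3.87×10⁻⁹)/(1.96)] = -113 V.

-113 V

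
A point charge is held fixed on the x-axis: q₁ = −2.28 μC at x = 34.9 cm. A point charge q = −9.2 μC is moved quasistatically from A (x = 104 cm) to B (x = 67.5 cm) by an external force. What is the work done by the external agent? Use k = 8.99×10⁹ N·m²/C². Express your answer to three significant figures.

For quasistatic motion the external work equals the change in potential energy: W_ext = qΔV = q(V_B − V_A).
At A: distance to the source charge is 0.691 m; V_A = kq₁/r = -2.97×10⁴ V.
At B: distance to the source charge is 0.326 m; V_B = kq₁/r = -6.29×10⁴ V.
ΔV = V_B − V_A = -3.32×10⁴ V.
W_ext = qΔV = (-9.20×10⁻⁶ C)(-3.32×10⁴ V) = 0.306 J.

0.306 J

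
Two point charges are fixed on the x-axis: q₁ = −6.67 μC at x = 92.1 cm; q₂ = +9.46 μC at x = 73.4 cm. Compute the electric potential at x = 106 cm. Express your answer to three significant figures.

-1.71×10⁵ V

The total potential is the scalar sum of each charge's contribution, V = Σ kqᵢ/rᵢ.
Distances from the field point to each charge: r₁ = 0.139 m, r₂ = 0.326 m.
V = k[(-6.67×10⁻⁶)/(0.139) + (9.46×10⁻⁶)/(0.326)] = -1.71×10⁵ V.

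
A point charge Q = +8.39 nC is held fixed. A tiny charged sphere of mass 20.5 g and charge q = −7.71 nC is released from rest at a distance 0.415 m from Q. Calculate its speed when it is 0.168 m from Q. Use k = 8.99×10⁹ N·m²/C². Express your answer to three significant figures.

Only the electrostatic force acts, so mechanical energy is conserved: ½mv² = U₁ − U₂ = kQq(1/r₁ − 1/r₂).
U₁ − U₂ = (8.99×10⁹ N·m²/C²)(8.39×10⁻⁹ C)(-7.71×10⁻⁹ C)(1/0.415 − 1/0.168) = 2.06×10⁻⁶ J.
v = √(2·2.06×10⁻⁶/0.0205) = 0.0142 m/s.

0.0142 m/s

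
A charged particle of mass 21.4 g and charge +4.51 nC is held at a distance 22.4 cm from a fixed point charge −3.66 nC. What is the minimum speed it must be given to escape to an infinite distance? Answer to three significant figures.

To just escape, total mechanical energy must reach zero at infinity: ½mv²_min + U = 0, so ½mv²_min = −U = |kQq|/r.
|U| = |kQq|/r = (8.99×10⁹ N·m²/C²)(3.66×10⁻⁹)(4.51×10⁻⁹)/(0.224) = 6.62×10⁻⁷ J.
v_min = √(2|U|/m) = √(2·6.62×10⁻⁷/0.0214) = 7.87×10⁻³ m/s.

7.87×10⁻³ m/s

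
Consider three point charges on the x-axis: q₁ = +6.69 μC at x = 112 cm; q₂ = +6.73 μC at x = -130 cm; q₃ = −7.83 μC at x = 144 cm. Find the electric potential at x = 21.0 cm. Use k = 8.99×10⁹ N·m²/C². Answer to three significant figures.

4.89×10⁴ V

The total potential is the scalar sum of each charge's contribution, V = Σ kqᵢ/rᵢ.
Distances from the field point to each charge: r₁ = 0.910 m, r₂ = 1.51 m, r₃ = 1.23 m.
V = k[(6.69×10⁻⁶)/(0.910) + (6.73×10⁻⁶)/(1.51) + (-7.83×10⁻⁶)/(1.23)] = 4.89×10⁴ V.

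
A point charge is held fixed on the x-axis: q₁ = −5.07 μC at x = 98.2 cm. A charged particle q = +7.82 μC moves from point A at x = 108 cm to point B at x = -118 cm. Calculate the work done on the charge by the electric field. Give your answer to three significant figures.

-3.47 J

The work done by the electric force is W_field = −ΔU = −q(V_B − V_A) = q(V_A − V_B).
At A: distance to the source charge is 0.0980 m; V_A = kq₁/r = -4.65×10⁵ V.
At B: distance to the source charge is 2.16 m; V_B = kq₁/r = -2.11×10⁴ V.
ΔV = V_B − V_A = 4.44×10⁵ V.
W_field = −qΔV = −(7.82×10⁻⁶ C)(4.44×10⁵ V) = -3.47 J.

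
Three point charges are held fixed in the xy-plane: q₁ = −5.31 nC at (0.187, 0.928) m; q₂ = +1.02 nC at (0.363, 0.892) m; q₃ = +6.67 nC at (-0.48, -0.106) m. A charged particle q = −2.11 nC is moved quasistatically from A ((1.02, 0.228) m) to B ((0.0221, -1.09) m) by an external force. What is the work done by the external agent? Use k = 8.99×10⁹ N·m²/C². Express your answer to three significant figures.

For quasistatic motion the external work equals the change in potential energy: W_ext = qΔV = q(V_B − V_A).
At A: distances to the source charges are 1.09 m, 0.934 m, 1.54 m; V_A = Σ kqᵢ/rᵢ = 4.96 V.
At B: distances to the source charges are 2.02 m, 2.01 m, 1.10 m; V_B = Σ kqᵢ/rᵢ = 35.3 V.
ΔV = V_B − V_A = 30.3 V.
W_ext = qΔV = (-2.11×10⁻⁹ C)(30.3 V) = -6.39×10⁻⁸ J.

-6.39×10⁻⁸ J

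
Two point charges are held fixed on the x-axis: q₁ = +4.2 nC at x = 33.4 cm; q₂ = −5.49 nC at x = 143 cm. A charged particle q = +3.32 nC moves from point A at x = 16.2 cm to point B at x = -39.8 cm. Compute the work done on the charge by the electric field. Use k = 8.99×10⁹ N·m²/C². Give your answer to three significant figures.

The work done by the electric force is W_field = −ΔU = −q(V_B − V_A) = q(V_A − V_B).
At A: distances to the source charges are 0.172 m, 1.27 m; V_A = Σ kqᵢ/rᵢ = 181 V.
At B: distances to the source charges are 0.732 m, 1.83 m; V_B = Σ kqᵢ/rᵢ = 24.6 V.
ΔV = V_B − V_A = -156 V.
W_field = −qΔV = −(3.32×10⁻⁹ C)(-156 V) = 5.18×10⁻⁷ J.

5.18×10⁻⁷ J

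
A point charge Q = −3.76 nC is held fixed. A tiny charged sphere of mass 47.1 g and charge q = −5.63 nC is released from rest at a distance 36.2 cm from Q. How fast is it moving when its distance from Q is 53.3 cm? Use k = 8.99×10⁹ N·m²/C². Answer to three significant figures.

Only the electrostatic force acts, so mechanical energy is conserved: ½mv² = U₁ − U₂ = kQq(1/r₁ − 1/r₂).
U₁ − U₂ = (8.99×10⁹ N·m²/C²)(-3.76×10⁻⁹ C)(-5.63×10⁻⁹ C)(1/0.362 − 1/0.533) = 1.69×10⁻⁷ J.
v = √(2·1.69×10⁻⁷/0.0471) = 2.68×10⁻³ m/s.

2.68×10⁻³ m/s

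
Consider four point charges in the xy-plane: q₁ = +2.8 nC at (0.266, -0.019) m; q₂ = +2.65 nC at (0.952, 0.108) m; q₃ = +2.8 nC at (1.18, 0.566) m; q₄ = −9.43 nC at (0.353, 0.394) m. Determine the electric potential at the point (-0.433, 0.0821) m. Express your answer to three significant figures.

-32.5 V

Electric potential is a scalar, so the contributions from each charge add algebraically: V = Σ kqᵢ/rᵢ.
Distances from the field point to each charge: r₁ = 0.706 m, r₂ = 1.39 m, r₃ = 1.68 m, r₄ = 0.846 m.
V = k[(2.80×10⁻⁹)/(0.706) + (2.65×10⁻⁹)/(1.39) + (2.80×10⁻⁹)/(1.68) + (-9.43×10⁻⁹)/(0.846)] = -32.5 V.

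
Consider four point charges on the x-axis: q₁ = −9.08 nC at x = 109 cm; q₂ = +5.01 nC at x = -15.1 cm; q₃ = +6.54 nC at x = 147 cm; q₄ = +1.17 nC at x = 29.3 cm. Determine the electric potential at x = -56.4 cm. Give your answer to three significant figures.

101 V

Electric potential is a scalar, so the contributions from each charge add algebraically: V = Σ kqᵢ/rᵢ.
Distances from the field point to each charge: r₁ = 1.65 m, r₂ = 0.413 m, r₃ = 2.03 m, r₄ = 0.857 m.
V = k[(-9.08×10⁻⁹)/(1.65) + (5.01×10⁻⁹)/(0.413) + (6.54×10⁻⁹)/(2.03) + (1.17×10⁻⁹)/(0.857)] = 101 V.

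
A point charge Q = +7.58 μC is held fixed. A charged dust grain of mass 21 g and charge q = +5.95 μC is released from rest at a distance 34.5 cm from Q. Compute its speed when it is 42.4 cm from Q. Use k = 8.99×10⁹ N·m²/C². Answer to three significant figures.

4.57 m/s

Only the electrostatic force acts, so mechanical energy is conserved: ½mv² = U₁ − U₂ = kQq(1/r₁ − 1/r₂).
U₁ − U₂ = (8.99×10⁹ N·m²/C²)(7.58×10⁻⁶ C)(5.95×10⁻⁶ C)(1/0.345 − 1/0.424) = 0.219 J.
v = √(2·0.219/0.0210) = 4.57 m/s.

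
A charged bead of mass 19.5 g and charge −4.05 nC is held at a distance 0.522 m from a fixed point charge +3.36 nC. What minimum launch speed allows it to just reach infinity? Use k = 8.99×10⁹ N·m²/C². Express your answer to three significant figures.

4.90×10⁻³ m/s

To just escape, total mechanical energy must reach zero at infinity: ½mv²_min + U = 0, so ½mv²_min = −U = |kQq|/r.
|U| = |kQq|/r = (8.99×10⁹ N·m²/C²)(3.36×10⁻⁹)(4.05×10⁻⁹)/(0.522) = 2.34×10⁻⁷ J.
v_min = √(2|U|/m) = √(2·2.34×10⁻⁷/0.0195) = 4.90×10⁻³ m/s.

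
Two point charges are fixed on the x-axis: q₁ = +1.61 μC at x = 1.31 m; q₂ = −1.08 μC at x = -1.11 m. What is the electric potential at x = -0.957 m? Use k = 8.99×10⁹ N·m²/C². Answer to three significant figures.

Electric potential is a scalar, so the contributions from each charge add algebraically: V = Σ kqᵢ/rᵢ.
Distances from the field point to each charge: r₁ = 2.27 m, r₂ = 0.153 m.
V = k[(1.61×10⁻⁶)/(2.27) + (-1.08×10⁻⁶)/(0.153)] = -5.71×10⁴ V.

-5.71×10⁴ V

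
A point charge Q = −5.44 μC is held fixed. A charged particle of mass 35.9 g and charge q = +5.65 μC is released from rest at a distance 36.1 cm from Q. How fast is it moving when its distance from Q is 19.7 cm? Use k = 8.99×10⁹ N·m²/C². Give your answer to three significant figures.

Only the electrostatic force acts, so mechanical energy is conserved: ½mv² = U₁ − U₂ = kQq(1/r₁ − 1/r₂).
U₁ − U₂ = (8.99×10⁹ N·m²/C²)(-5.44×10⁻⁶ C)(5.65×10⁻⁶ C)(1/0.361 − 1/0.197) = 0.637 J.
v = √(2·0.637/0.0359) = 5.96 m/s.

5.96 m/s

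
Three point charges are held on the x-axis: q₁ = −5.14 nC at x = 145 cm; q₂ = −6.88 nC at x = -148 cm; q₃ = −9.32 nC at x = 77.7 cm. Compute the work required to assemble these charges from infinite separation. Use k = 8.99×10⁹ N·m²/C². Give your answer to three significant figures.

The assembly work is the sum of pairwise potential energies, U = Σ_{i<j} kqᵢqⱼ/rᵢⱼ.
Pair separations: r₁₂ = 2.93 m, r₁₃ = 0.673 m, r₂₃ = 2.26 m.
U = (1.09×10⁻⁷) + (6.40×10⁻⁷) + (2.55×10⁻⁷) = 1.00×10⁻⁶ J.

1.00×10⁻⁶ J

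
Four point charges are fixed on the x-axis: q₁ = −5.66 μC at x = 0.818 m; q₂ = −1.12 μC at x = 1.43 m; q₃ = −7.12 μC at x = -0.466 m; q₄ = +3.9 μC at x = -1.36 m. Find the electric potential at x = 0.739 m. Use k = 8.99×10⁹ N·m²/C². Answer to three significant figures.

The total potential is the scalar sum of each charge's contribution, V = Σ kqᵢ/rᵢ.
Distances from the field point to each charge: r₁ = 0.0790 m, r₂ = 0.691 m, r₃ = 1.21 m, r₄ = 2.10 m.
V = k[(-5.66×10⁻⁶)/(0.0790) + (-1.12×10⁻⁶)/(0.691) + (-7.12×10⁻⁶)/(1.21) + (3.90×10⁻⁶)/(2.10)] = -6.95×10⁵ V.

-6.95×10⁵ V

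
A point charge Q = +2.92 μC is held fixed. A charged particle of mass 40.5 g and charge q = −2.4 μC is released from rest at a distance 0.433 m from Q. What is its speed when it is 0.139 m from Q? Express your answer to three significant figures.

3.90 m/s

Only the electrostatic force acts, so mechanical energy is conserved: ½mv² = U₁ − U₂ = kQq(1/r₁ − 1/r₂).
U₁ − U₂ = (8.99×10⁹ N·m²/C²)(2.92×10⁻⁶ C)(-2.40×10⁻⁶ C)(1/0.433 − 1/0.139) = 0.308 J.
v = √(2·0.308/0.0405) = 3.90 m/s.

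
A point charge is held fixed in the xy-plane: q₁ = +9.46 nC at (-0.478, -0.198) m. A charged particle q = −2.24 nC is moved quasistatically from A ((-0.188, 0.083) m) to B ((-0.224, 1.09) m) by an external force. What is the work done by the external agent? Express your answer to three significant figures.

For quasistatic motion the external work equals the change in potential energy: W_ext = qΔV = q(V_B − V_A).
At A: distance to the source charge is 0.404 m; V_A = kq₁/r = 211 V.
At B: distance to the source charge is 1.31 m; V_B = kq₁/r = 64.8 V.
ΔV = V_B − V_A = -146 V.
W_ext = qΔV = (-2.24×10⁻⁹ C)(-146 V) = 3.27×10⁻⁷ J.

3.27×10⁻⁷ J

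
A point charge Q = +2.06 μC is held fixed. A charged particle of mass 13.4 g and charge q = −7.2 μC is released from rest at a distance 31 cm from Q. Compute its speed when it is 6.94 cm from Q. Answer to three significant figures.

Only the electrostatic force acts, so mechanical energy is conserved: ½mv² = U₁ − U₂ = kQq(1/r₁ − 1/r₂).
U₁ − U₂ = (8.99×10⁹ N·m²/C²)(2.06×10⁻⁶ C)(-7.20×10⁻⁶ C)(1/0.310 − 1/0.0694) = 1.49 J.
v = √(2·1.49/0.0134) = 14.9 m/s.

14.9 m/s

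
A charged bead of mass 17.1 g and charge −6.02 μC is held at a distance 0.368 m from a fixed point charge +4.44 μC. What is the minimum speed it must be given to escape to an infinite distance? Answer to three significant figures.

8.74 m/s

To just escape, total mechanical energy must reach zero at infinity: ½mv²_min + U = 0, so ½mv²_min = −U = |kQq|/r.
|U| = |kQq|/r = (8.99×10⁹ N·m²/C²)(4.44×10⁻⁶)(6.02×10⁻⁶)/(0.368) = 0.653 J.
v_min = √(2|U|/m) = √(2·0.653/0.0171) = 8.74 m/s.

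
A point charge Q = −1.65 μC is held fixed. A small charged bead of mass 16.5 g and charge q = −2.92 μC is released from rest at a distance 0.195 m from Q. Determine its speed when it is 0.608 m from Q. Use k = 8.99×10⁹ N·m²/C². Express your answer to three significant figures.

4.28 m/s

Only the electrostatic force acts, so mechanical energy is conserved: ½mv² = U₁ − U₂ = kQq(1/r₁ − 1/r₂).
U₁ − U₂ = (8.99×10⁹ N·m²/C²)(-1.65×10⁻⁶ C)(-2.92×10⁻⁶ C)(1/0.195 − 1/0.608) = 0.151 J.
v = √(2·0.151/0.0165) = 4.28 m/s.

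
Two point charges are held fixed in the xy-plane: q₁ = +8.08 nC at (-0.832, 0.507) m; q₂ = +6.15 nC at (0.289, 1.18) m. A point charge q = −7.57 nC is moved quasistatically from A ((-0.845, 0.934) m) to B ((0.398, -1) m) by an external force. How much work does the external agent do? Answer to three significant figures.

For quasistatic motion the external work equals the change in potential energy: W_ext = qΔV = q(V_B − V_A).
At A: distances to the source charges are 0.427 m, 1.16 m; V_A = Σ kqᵢ/rᵢ = 218 V.
At B: distances to the source charges are 1.95 m, 2.18 m; V_B = Σ kqᵢ/rᵢ = 62.7 V.
ΔV = V_B − V_A = -155 V.
W_ext = qΔV = (-7.57×10⁻⁹ C)(-155 V) = 1.17×10⁻⁶ J.

1.17×10⁻⁶ J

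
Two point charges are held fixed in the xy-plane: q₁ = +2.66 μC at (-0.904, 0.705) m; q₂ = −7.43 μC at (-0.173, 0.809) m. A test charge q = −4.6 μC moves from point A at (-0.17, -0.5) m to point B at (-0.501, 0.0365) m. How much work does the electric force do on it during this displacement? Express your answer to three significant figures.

-0.0684 J

The work done by the electric force is W_field = −ΔU = −q(V_B − V_A) = q(V_A − V_B).
At A: distances to the source charges are 1.41 m, 1.31 m; V_A = Σ kqᵢ/rᵢ = -3.41×10⁴ V.
At B: distances to the source charges are 0.781 m, 0.839 m; V_B = Σ kqᵢ/rᵢ = -4.90×10⁴ V.
ΔV = V_B − V_A = -1.49×10⁴ V.
W_field = −qΔV = −(-4.60×10⁻⁶ C)(-1.49×10⁴ V) = -0.0684 J.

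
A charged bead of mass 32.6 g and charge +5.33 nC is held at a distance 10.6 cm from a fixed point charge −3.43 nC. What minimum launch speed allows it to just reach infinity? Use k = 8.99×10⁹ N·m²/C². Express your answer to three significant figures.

9.75×10⁻³ m/s

To just escape, total mechanical energy must reach zero at infinity: ½mv²_min + U = 0, so ½mv²_min = −U = |kQq|/r.
|U| = |kQq|/r = (8.99×10⁹ N·m²/C²)(3.43×10⁻⁹)(5.33×10⁻⁹)/(0.106) = 1.55×10⁻⁶ J.
v_min = √(2|U|/m) = √(2·1.55×10⁻⁶/0.0326) = 9.75×10⁻³ m/s.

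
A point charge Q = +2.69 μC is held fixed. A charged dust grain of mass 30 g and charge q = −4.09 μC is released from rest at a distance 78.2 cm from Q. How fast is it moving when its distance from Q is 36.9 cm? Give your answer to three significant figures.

3.07 m/s

Only the electrostatic force acts, so mechanical energy is conserved: ½mv² = U₁ − U₂ = kQq(1/r₁ − 1/r₂).
U₁ − U₂ = (8.99×10⁹ N·m²/C²)(2.69×10⁻⁶ C)(-4.09×10⁻⁶ C)(1/0.782 − 1/0.369) = 0.142 J.
v = √(2·0.142/0.0300) = 3.07 m/s.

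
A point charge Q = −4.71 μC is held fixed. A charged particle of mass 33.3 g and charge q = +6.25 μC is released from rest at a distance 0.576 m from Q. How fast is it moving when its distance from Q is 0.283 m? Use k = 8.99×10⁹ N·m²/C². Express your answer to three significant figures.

5.35 m/s

Only the electrostatic force acts, so mechanical energy is conserved: ½mv² = U₁ − U₂ = kQq(1/r₁ − 1/r₂).
U₁ − U₂ = (8.99×10⁹ N·m²/C²)(-4.71×10⁻⁶ C)(6.25×10⁻⁶ C)(1/0.576 − 1/0.283) = 0.476 J.
v = √(2·0.476/0.0333) = 5.35 m/s.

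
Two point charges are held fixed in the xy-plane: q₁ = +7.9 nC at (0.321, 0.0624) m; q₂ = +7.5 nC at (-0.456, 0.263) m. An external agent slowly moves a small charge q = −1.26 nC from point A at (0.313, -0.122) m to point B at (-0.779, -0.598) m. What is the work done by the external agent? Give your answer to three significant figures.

For quasistatic motion the external work equals the change in potential energy: W_ext = qΔV = q(V_B − V_A).
At A: distances to the source charges are 0.185 m, 0.860 m; V_A = Σ kqᵢ/rᵢ = 463 V.
At B: distances to the source charges are 1.28 m, 0.920 m; V_B = Σ kqᵢ/rᵢ = 129 V.
ΔV = V_B − V_A = -335 V.
W_ext = qΔV = (-1.26×10⁻⁹ C)(-335 V) = 4.21×10⁻⁷ J.

4.21×10⁻⁷ J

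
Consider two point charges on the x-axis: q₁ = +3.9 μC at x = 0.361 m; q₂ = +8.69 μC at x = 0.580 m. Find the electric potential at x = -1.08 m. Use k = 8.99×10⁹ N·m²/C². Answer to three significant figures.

7.14×10⁴ V

The total potential is the scalar sum of each charge's contribution, V = Σ kqᵢ/rᵢ.
Distances from the field point to each charge: r₁ = 1.44 m, r₂ = 1.66 m.
V = k[(3.90×10⁻⁶)/(1.44) + (8.69×10⁻⁶)/(1.66)] = 7.14×10⁴ V.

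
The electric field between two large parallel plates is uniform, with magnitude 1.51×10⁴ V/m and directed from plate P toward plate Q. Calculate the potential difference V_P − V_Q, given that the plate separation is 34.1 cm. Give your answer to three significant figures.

In a uniform field, potential decreases in the direction of E: ΔV = −E·d for a displacement d parallel to E.
Going from Q to P is a displacement of 34.1 cm opposite to the field, so V_P − V_Q = +Ed = 5150 V.

5150 V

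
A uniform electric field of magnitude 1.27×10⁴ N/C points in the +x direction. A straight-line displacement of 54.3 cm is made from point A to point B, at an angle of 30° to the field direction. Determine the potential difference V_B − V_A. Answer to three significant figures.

-5970 V

Only the component of displacement along E changes the potential: ΔV = −E·d·cosθ.
ΔV = −(1.27×10⁴ V/m)(0.543 m)cos30° = -5970 V.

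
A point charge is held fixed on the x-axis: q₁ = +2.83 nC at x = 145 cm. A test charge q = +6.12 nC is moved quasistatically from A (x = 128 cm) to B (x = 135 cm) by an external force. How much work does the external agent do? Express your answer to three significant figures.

6.41×10⁻⁷ J

For quasistatic motion the external work equals the change in potential energy: W_ext = qΔV = q(V_B − V_A).
At A: distance to the source charge is 0.170 m; V_A = kq₁/r = 150 V.
At B: distance to the source charge is 0.100 m; V_B = kq₁/r = 254 V.
ΔV = V_B − V_A = 105 V.
W_ext = qΔV = (6.12×10⁻⁹ C)(105 V) = 6.41×10⁻⁷ J.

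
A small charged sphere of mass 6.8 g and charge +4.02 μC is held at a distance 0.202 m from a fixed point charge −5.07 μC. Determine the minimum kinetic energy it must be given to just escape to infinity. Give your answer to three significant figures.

To just escape, total mechanical energy must reach zero at infinity: ½mv²_min + U = 0, so ½mv²_min = −U = |kQq|/r.
|U| = |kQq|/r = (8.99×10⁹ N·m²/C²)(5.07×10⁻⁶)(4.02×10⁻⁶)/(0.202) = 0.907 J.

0.907 J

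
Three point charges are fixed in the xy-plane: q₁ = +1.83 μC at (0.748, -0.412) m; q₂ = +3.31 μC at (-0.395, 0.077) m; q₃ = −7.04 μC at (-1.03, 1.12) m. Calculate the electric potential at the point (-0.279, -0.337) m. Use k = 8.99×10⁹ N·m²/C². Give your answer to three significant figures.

The total potential is the scalar sum of each charge's contribution, V = Σ kqᵢ/rᵢ.
Distances from the field point to each charge: r₁ = 1.03 m, r₂ = 0.430 m, r₃ = 1.64 m.
V = k[(1.83×10⁻⁶)/(1.03) + (3.31×10⁻⁶)/(0.430) + (-7.04×10⁻⁶)/(1.64)] = 4.66×10⁴ V.

4.66×10⁴ V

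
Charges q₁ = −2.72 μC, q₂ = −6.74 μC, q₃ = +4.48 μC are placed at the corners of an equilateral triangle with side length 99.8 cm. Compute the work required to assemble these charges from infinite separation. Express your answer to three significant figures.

-0.217 J

The work to assemble the configuration equals its total potential energy, U = Σ kqᵢqⱼ/rᵢⱼ over all pairs.
All three pair separations equal the side length, 0.998 m.
U = (0.165) + (-0.110) + (-0.272) = -0.217 J.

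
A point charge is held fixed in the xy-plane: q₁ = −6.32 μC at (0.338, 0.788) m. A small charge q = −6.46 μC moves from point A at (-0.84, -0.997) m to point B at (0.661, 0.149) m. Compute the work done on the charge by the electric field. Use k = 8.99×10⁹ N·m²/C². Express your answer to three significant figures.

-0.341 J

The work done by the electric force is W_field = −ΔU = −q(V_B − V_A) = q(V_A − V_B).
At A: distance to the source charge is 2.14 m; V_A = kq₁/r = -2.66×10⁴ V.
At B: distance to the source charge is 0.716 m; V_B = kq₁/r = -7.94×10⁴ V.
ΔV = V_B − V_A = -5.28×10⁴ V.
W_field = −qΔV = −(-6.46×10⁻⁶ C)(-5.28×10⁴ V) = -0.341 J.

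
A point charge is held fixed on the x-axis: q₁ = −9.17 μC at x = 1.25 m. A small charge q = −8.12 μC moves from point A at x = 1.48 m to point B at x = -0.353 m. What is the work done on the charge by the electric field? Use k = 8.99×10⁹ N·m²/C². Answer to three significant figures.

The work done by the electric force is W_field = −ΔU = −q(V_B − V_A) = q(V_A − V_B).
At A: distance to the source charge is 0.230 m; V_A = kq₁/r = -3.58×10⁵ V.
At B: distance to the source charge is 1.60 m; V_B = kq₁/r = -5.14×10⁴ V.
ΔV = V_B − V_A = 3.07×10⁵ V.
W_field = −qΔV = −(-8.12×10⁻⁶ C)(3.07×10⁵ V) = 2.49 J.

2.49 J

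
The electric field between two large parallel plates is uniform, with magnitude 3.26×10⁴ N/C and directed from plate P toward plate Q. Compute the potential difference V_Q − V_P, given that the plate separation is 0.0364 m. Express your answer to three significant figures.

-1190 V

In a uniform field, potential decreases in the direction of E: ΔV = −E·d for a displacement d parallel to E.
Going from P to Q is a displacement of 0.0364 m along the field, so V_Q − V_P = −Ed = -1190 V.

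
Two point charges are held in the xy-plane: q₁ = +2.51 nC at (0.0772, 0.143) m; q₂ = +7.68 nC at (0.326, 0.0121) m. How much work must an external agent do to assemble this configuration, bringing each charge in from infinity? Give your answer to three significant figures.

6.16×10⁻⁷ J

The work to assemble the configuration equals its total potential energy, U = Σ kqᵢqⱼ/rᵢⱼ over all pairs.
Pair separations: r₁₂ = 0.281 m.
U = (6.16×10⁻⁷) = 6.16×10⁻⁷ J.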